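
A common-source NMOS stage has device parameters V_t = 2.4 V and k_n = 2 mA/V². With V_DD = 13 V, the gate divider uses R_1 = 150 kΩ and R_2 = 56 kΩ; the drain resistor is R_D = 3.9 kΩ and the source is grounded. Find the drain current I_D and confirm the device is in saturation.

I_D ≈ 1.3 mA

V_G = V_DD·R_2/(R_1+R_2) = 13×56/206 = 3.53 V. With the source grounded, V_GS = V_G = 3.53 V.
Assume saturation: I_D = (k_n/2)(V_GS − V_t)² = (2/2)×(3.53 − 2.4)² = 1×1.13² = 1.29 mA.
V_DS = V_DD − I_D·R_D = 13 − 1.29×3.9 = 7.98 V.
Saturation requires V_DS ≥ V_GS − V_t = 1.13 V; 7.98 ≥ 1.13 ✓.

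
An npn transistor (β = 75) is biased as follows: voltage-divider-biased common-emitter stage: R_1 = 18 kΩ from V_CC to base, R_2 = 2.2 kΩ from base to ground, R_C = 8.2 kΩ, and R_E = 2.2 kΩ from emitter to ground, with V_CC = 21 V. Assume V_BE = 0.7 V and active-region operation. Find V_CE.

V_CE ≈ 14 V

Thevenize the base divider: V_Th = V_CC·R_2/(R_1+R_2) = 21×2.2/20.2 = 2.29 V, R_Th = R_1‖R_2 = 1.96 kΩ.
Base-emitter loop: V_Th = I_B·R_Th + V_BE + (β+1)I_B·R_E, so I_B = (2.29 − 0.7) / (1.96 + 76×2.2) = 0.00938 mA.
I_C = β·I_B = 75×0.00938 = 0.704 mA, and I_E = (β+1)I_B = 0.713 mA.
V_CE = V_CC − I_C·R_C − I_E·R_E = 21 − 0.704×8.2 − 0.713×2.2 = 13.7 V.
V_CE = 13.7 V > 0.2 V confirms active-region operation.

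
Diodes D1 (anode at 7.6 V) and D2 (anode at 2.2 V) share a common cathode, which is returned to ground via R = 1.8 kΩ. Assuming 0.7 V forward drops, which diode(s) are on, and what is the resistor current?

Assume both conduct. Then node N would need to be at both 7.6−0.7 = 6.9 V and 2.2−0.7 = 1.5 V, which is impossible.
Assume only D1 conducts: V_N = 7.6 − 0.7 = 6.9 V, so I_R = 6.9/1.8 = 3.83 mA.
Check D2: its anode-to-cathode voltage is 2.2 − 6.9 = -4.7 V < 0.7 V, so it is off. The assumption is consistent.

Only D1 conducts; I_R ≈ 3.8 mA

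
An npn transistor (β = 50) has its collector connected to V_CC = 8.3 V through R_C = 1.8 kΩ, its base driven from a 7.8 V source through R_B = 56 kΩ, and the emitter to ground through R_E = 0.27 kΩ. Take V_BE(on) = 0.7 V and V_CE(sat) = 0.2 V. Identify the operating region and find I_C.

Assume active: I_B = (7.8 − 0.7)/(56 + 51×0.27) = 0.102 mA, I_C = β·I_B = 5.09 mA.
Then V_CE = 8.3 − 5.09×1.8 − 5.19×0.27 = -2.26 V < 0.2 V — the active assumption fails.
Re-solve with V_CE = 0.2 V. KCL at the emitter: V_E/R_E = (V_BB−0.7−V_E)/R_B + (V_CC−0.2−V_E)/R_C, giving V_E = 1.08 V.
I_C = (V_CC − 0.2 − V_E)/R_C = (8.1 − 1.08)/1.8 = 3.9 mA.
Check: I_B = (7.1 − 1.08)/56 = 0.107 mA, and β·I_B = 5.37 mA > I_C, confirming saturation.

saturation; I_C ≈ 3.9 mA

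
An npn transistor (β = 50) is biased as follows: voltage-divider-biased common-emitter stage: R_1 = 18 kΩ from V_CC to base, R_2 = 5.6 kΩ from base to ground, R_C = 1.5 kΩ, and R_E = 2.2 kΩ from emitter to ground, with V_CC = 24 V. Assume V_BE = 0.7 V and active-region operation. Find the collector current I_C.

Thevenize the base divider: V_Th = V_CC·R_2/(R_1+R_2) = 24×5.6/23.6 = 5.69 V, R_Th = R_1‖R_2 = 4.27 kΩ.
Base-emitter loop: V_Th = I_B·R_Th + V_BE + (β+1)I_B·R_E, so I_B = (5.69 − 0.7) / (4.27 + 51×2.2) = 0.0429 mA.
I_C = β·I_B = 50×0.0429 = 2.14 mA, and I_E = (β+1)I_B = 2.19 mA.
V_CE = V_CC − I_C·R_C − I_E·R_E = 24 − 2.14×1.5 − 2.19×2.2 = 16 V.
V_CE = 16 V > 0.2 V confirms active-region operation.

I_C ≈ 2.1 mA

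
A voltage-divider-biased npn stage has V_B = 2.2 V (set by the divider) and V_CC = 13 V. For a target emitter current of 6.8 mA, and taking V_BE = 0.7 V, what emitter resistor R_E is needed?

R_E ≈ 0.22 kΩ

V_E = V_B − V_BE = 2.2 − 0.7 = 1.5 V.
R_E = V_E / I_E = 1.5 / 6.8 = 0.221 kΩ.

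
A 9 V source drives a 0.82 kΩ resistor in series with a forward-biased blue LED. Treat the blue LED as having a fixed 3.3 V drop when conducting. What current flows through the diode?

KVL around the loop: 9 = V_D + I·R = 3.3 + I × 0.82 kΩ.
So I = (9 − 3.3) / 0.82 kΩ = 5.7 / 0.82 = 6.95 mA.

I ≈ 7 mA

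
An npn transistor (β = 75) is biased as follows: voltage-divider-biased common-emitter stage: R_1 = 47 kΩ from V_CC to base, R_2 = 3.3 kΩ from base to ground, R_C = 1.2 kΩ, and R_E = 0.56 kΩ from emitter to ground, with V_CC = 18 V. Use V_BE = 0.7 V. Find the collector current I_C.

I_C ≈ 0.79 mA

Thevenize the base divider: V_Th = V_CC·R_2/(R_1+R_2) = 18×3.3/50.3 = 1.18 V, R_Th = R_1‖R_2 = 3.08 kΩ.
Base-emitter loop: V_Th = I_B·R_Th + V_BE + (β+1)I_B·R_E, so I_B = (1.18 − 0.7) / (3.08 + 76×0.56) = 0.0105 mA.
I_C = β·I_B = 75×0.0105 = 0.79 mA, and I_E = (β+1)I_B = 0.801 mA.
V_CE = V_CC − I_C·R_C − I_E·R_E = 18 − 0.79×1.2 − 0.801×0.56 = 16.6 V.
V_CE = 16.6 V > 0.2 V confirms active-region operation.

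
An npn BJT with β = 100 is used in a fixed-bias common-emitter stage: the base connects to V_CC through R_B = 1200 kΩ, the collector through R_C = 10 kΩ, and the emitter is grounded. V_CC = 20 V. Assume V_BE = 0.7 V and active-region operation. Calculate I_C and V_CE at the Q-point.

Base loop: V_CC = I_B·R_B + V_BE, so I_B = (20 − 0.7)/1200 kΩ = 0.0161 mA.
In the active region I_C = β·I_B = 100 × 0.0161 = 1.61 mA.
Collector loop: V_CE = V_CC − I_C·R_C = 20 − 1.61×10 = 3.92 V.
Since V_CE = 3.92 V > V_CE(sat) ≈ 0.2 V, the transistor is in the active region as assumed.

I_C ≈ 1.6 mA, V_CE ≈ 3.9 V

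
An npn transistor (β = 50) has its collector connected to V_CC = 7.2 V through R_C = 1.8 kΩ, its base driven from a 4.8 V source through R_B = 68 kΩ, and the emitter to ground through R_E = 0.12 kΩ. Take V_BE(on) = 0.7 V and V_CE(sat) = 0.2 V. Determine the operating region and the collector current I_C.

active; I_C ≈ 2.8 mA

Assume active. Base-emitter loop: I_B = (V_BB − V_BE)/(R_B + (β+1)R_E) = (4.8 − 0.7)/(68 + 51×0.12) = 0.0553 mA.
I_C = β·I_B = 50×0.0553 = 2.77 mA.
V_CE = V_CC − I_C·R_C − I_E·R_E = 7.2 − 2.77×1.8 − 2.82×0.12 = 1.88 V > V_CE(sat), so the active-region assumption holds.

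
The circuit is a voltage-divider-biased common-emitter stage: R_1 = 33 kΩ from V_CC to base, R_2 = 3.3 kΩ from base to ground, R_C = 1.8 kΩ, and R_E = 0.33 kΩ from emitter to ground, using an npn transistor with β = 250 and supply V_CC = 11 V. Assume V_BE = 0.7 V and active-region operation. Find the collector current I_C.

Thevenize the base divider: V_Th = V_CC·R_2/(R_1+R_2) = 11×3.3/36.3 = 1 V, R_Th = R_1‖R_2 = 3 kΩ.
Base-emitter loop: V_Th = I_B·R_Th + V_BE + (β+1)I_B·R_E, so I_B = (1 − 0.7) / (3 + 251×0.33) = 0.0035 mA.
I_C = β·I_B = 250×0.0035 = 0.874 mA, and I_E = (β+1)I_B = 0.877 mA.
V_CE = V_CC − I_C·R_C − I_E·R_E = 11 − 0.874×1.8 − 0.877×0.33 = 9.14 V.
V_CE = 9.14 V > 0.2 V confirms active-region operation.

I_C ≈ 0.87 mA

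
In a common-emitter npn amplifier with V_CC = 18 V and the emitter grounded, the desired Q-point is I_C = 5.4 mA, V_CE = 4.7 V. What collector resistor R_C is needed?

R_C ≈ 2.5 kΩ

Collector loop: V_CC = I_C·R_C + V_CE.
R_C = (V_CC − V_CE)/I_C = (18 − 4.7)/5.4 = 2.46 kΩ.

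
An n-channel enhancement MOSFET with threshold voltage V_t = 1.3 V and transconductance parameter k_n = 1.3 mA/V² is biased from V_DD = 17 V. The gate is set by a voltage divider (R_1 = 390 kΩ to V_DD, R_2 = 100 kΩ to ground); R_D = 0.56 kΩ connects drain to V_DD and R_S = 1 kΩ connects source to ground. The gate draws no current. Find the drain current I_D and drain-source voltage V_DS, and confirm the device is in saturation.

I_D ≈ 0.96 mA, V_DS ≈ 16 V

V_G = V_DD·R_2/(R_1+R_2) = 17×100/490 = 3.47 V.
Assume saturation: I_D = (k_n/2)(V_GS − V_t)² with V_GS = V_G − I_D·R_S = 3.47 − 1·I_D.
Substituting gives 0.65·I_D² − 3.82·I_D + 3.06 = 0, with roots I_D = 0.956 or 4.92 mA.
The root I_D = 4.92 mA gives V_GS = -1.45 V ≤ V_t, so take I_D = 0.956 mA.
Then V_GS = 2.51 V and V_DS = V_DD − I_D(R_D+R_S) = 17 − 0.956×1.56 = 15.5 V.
Saturation requires V_DS ≥ V_GS − V_t = 1.21 V; 15.5 ≥ 1.21 ✓.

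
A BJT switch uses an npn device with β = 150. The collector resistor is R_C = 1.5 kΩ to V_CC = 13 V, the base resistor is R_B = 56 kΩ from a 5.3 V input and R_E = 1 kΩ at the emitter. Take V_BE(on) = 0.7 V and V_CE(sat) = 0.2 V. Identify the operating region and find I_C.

active; I_C ≈ 3.3 mA

Assume active. Base-emitter loop: I_B = (V_BB − V_BE)/(R_B + (β+1)R_E) = (5.3 − 0.7)/(56 + 151×1) = 0.0222 mA.
I_C = β·I_B = 150×0.0222 = 3.33 mA.
V_CE = V_CC − I_C·R_C − I_E·R_E = 13 − 3.33×1.5 − 3.36×1 = 4.64 V > V_CE(sat), so the active-region assumption holds.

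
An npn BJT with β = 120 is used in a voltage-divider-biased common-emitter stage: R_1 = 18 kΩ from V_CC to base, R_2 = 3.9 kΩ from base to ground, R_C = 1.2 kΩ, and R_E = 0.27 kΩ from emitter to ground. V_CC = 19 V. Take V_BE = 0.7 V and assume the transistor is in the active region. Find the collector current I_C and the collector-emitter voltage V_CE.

I_C ≈ 9 mA, V_CE ≈ 5.8 V

Thevenize the base divider: V_Th = V_CC·R_2/(R_1+R_2) = 19×3.9/21.9 = 3.38 V, R_Th = R_1‖R_2 = 3.21 kΩ.
Base-emitter loop: V_Th = I_B·R_Th + V_BE + (β+1)I_B·R_E, so I_B = (3.38 − 0.7) / (3.21 + 121×0.27) = 0.0748 mA.
I_C = β·I_B = 120×0.0748 = 8.98 mA, and I_E = (β+1)I_B = 9.05 mA.
V_CE = V_CC − I_C·R_C − I_E·R_E = 19 − 8.98×1.2 − 9.05×0.27 = 5.78 V.
V_CE = 5.78 V > 0.2 V confirms active-region operation.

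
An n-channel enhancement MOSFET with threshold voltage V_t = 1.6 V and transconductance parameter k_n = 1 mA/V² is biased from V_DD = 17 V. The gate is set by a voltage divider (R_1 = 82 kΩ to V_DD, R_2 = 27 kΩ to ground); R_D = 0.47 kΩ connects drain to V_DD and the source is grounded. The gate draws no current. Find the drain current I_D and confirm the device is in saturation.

I_D ≈ 3.4 mA

V_G = V_DD·R_2/(R_1+R_2) = 17×27/109 = 4.21 V. With the source grounded, V_GS = V_G = 4.21 V.
Assume saturation: I_D = (k_n/2)(V_GS − V_t)² = (1/2)×(4.21 − 1.6)² = 0.5×2.61² = 3.41 mA.
V_DS = V_DD − I_D·R_D = 17 − 3.41×0.47 = 15.4 V.
Saturation requires V_DS ≥ V_GS − V_t = 2.61 V; 15.4 ≥ 2.61 ✓.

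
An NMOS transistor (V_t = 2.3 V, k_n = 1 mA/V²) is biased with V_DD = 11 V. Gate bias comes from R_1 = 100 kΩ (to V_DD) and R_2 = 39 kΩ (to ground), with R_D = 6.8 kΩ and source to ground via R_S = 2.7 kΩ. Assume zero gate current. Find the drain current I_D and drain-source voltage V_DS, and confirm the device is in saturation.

V_G = V_DD·R_2/(R_1+R_2) = 11×39/139 = 3.09 V.
Assume saturation: I_D = (k_n/2)(V_GS − V_t)² with V_GS = V_G − I_D·R_S = 3.09 − 2.7·I_D.
Substituting gives 3.65·I_D² − 3.12·I_D + 0.309 = 0, with roots I_D = 0.114 or 0.743 mA.
The root I_D = 0.743 mA gives V_GS = 1.08 V ≤ V_t, so take I_D = 0.114 mA.
Then V_GS = 2.78 V and V_DS = V_DD − I_D(R_D+R_S) = 11 − 0.114×9.5 = 9.91 V.
Saturation requires V_DS ≥ V_GS − V_t = 0.478 V; 9.91 ≥ 0.478 ✓.

I_D ≈ 0.11 mA, V_DS ≈ 9.9 V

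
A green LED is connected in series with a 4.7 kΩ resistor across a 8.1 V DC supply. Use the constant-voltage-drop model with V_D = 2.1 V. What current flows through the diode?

I ≈ 1.3 mA

KVL around the loop: 8.1 = V_D + I·R = 2.1 + I × 4.7 kΩ.
So I = (8.1 − 2.1) / 4.7 kΩ = 6 / 4.7 = 1.28 mA.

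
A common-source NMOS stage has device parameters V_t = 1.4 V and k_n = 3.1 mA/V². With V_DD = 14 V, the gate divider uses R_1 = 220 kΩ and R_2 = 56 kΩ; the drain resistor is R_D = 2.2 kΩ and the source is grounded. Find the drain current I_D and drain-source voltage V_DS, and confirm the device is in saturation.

I_D ≈ 3.2 mA, V_DS ≈ 6.9 V

V_G = V_DD·R_2/(R_1+R_2) = 14×56/276 = 2.84 V. With the source grounded, V_GS = V_G = 2.84 V.
Assume saturation: I_D = (k_n/2)(V_GS − V_t)² = (3.1/2)×(2.84 − 1.4)² = 1.55×1.44² = 3.22 mA.
V_DS = V_DD − I_D·R_D = 14 − 3.22×2.2 = 6.92 V.
Saturation requires V_DS ≥ V_GS − V_t = 1.44 V; 6.92 ≥ 1.44 ✓.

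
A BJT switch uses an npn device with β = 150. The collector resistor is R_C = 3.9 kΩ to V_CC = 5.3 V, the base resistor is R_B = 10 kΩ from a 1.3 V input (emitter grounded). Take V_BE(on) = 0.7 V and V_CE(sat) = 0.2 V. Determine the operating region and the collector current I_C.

Assume active: I_B = (1.3 − 0.7)/10 = 0.06 mA, giving I_C = β·I_B = 9 mA.
But then V_CE = 5.3 − 9×3.9 = -29.8 V < V_CE(sat) = 0.2 V — impossible in the active region.
So the transistor is saturated. With V_CE = 0.2 V, I_C = (V_CC − 0.2)/R_C = 5.1/3.9 = 1.31 mA.
Check: β·I_B = 9 mA > I_C = 1.31 mA, confirming saturation.

saturation; I_C ≈ 1.3 mA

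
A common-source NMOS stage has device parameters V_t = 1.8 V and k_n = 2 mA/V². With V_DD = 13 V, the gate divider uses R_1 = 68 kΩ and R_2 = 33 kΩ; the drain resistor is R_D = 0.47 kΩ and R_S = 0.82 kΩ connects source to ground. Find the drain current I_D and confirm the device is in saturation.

V_G = V_DD·R_2/(R_1+R_2) = 13×33/101 = 4.25 V.
Assume saturation: I_D = (k_n/2)(V_GS − V_t)² with V_GS = V_G − I_D·R_S = 4.25 − 0.82·I_D.
Substituting gives 0.672·I_D² − 5.01·I_D + 5.99 = 0, with roots I_D = 1.49 or 5.96 mA.
The root I_D = 5.96 mA gives V_GS = -0.642 V ≤ V_t, so take I_D = 1.49 mA.
Then V_GS = 3.02 V and V_DS = V_DD − I_D(R_D+R_S) = 13 − 1.49×1.29 = 11.1 V.
Saturation requires V_DS ≥ V_GS − V_t = 1.22 V; 11.1 ≥ 1.22 ✓.

I_D ≈ 1.5 mA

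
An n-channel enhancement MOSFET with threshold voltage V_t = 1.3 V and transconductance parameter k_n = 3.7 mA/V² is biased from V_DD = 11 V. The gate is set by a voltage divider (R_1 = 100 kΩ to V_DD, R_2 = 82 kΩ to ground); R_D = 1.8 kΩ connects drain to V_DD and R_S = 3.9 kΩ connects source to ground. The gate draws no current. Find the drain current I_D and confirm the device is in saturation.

V_G = V_DD·R_2/(R_1+R_2) = 11×82/182 = 4.96 V.
Assume saturation: I_D = (k_n/2)(V_GS − V_t)² with V_GS = V_G − I_D·R_S = 4.96 − 3.9·I_D.
Substituting gives 28.1·I_D² − 53.8·I_D + 24.7 = 0, with roots I_D = 0.772 or 1.14 mA.
The root I_D = 1.14 mA gives V_GS = 0.515 V ≤ V_t, so take I_D = 0.772 mA.
Then V_GS = 1.95 V and V_DS = V_DD − I_D(R_D+R_S) = 11 − 0.772×5.7 = 6.6 V.
Saturation requires V_DS ≥ V_GS − V_t = 0.646 V; 6.6 ≥ 0.646 ✓.

I_D ≈ 0.77 mA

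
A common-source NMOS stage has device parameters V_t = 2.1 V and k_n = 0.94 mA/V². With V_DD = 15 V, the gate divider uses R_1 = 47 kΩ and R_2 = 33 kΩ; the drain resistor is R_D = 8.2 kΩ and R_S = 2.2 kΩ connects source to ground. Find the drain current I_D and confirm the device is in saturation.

I_D ≈ 1.1 mA

V_G = V_DD·R_2/(R_1+R_2) = 15×33/80 = 6.19 V.
Assume saturation: I_D = (k_n/2)(V_GS − V_t)² with V_GS = V_G − I_D·R_S = 6.19 − 2.2·I_D.
Substituting gives 2.27·I_D² − 9.45·I_D + 7.85 = 0, with roots I_D = 1.15 or 3.01 mA.
The root I_D = 3.01 mA gives V_GS = -0.43 V ≤ V_t, so take I_D = 1.15 mA.
Then V_GS = 3.66 V and V_DS = V_DD − I_D(R_D+R_S) = 15 − 1.15×10.4 = 3.06 V.
Saturation requires V_DS ≥ V_GS − V_t = 1.56 V; 3.06 ≥ 1.56 ✓.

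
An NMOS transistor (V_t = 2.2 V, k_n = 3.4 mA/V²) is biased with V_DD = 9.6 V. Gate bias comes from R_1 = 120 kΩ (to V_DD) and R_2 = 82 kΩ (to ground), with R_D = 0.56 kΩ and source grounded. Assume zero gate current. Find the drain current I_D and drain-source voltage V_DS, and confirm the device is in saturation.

V_G = V_DD·R_2/(R_1+R_2) = 9.6×82/202 = 3.9 V. With the source grounded, V_GS = V_G = 3.9 V.
Assume saturation: I_D = (k_n/2)(V_GS − V_t)² = (3.4/2)×(3.9 − 2.2)² = 1.7×1.7² = 4.9 mA.
V_DS = V_DD − I_D·R_D = 9.6 − 4.9×0.56 = 6.86 V.
Saturation requires V_DS ≥ V_GS − V_t = 1.7 V; 6.86 ≥ 1.7 ✓.

I_D ≈ 4.9 mA, V_DS ≈ 6.9 V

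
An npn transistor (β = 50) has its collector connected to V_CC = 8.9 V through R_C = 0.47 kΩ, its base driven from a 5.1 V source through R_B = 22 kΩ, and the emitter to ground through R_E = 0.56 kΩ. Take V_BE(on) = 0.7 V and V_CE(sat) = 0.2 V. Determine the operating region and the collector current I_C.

Assume active. Base-emitter loop: I_B = (V_BB − V_BE)/(R_B + (β+1)R_E) = (5.1 − 0.7)/(22 + 51×0.56) = 0.087 mA.
I_C = β·I_B = 50×0.087 = 4.35 mA.
V_CE = V_CC − I_C·R_C − I_E·R_E = 8.9 − 4.35×0.47 − 4.44×0.56 = 4.37 V > V_CE(sat), so the active-region assumption holds.

active; I_C ≈ 4.4 mA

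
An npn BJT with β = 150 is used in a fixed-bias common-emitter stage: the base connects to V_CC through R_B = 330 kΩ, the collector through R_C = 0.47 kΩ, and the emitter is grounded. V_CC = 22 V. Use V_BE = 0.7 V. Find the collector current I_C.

Base loop: V_CC = I_B·R_B + V_BE, so I_B = (22 − 0.7)/330 kΩ = 0.0645 mA.
In the active region I_C = β·I_B = 150 × 0.0645 = 9.68 mA.
Collector loop: V_CE = V_CC − I_C·R_C = 22 − 9.68×0.47 = 17.4 V.
Since V_CE = 17.4 V > V_CE(sat) ≈ 0.2 V, the transistor is in the active region as assumed.

I_C ≈ 9.7 mA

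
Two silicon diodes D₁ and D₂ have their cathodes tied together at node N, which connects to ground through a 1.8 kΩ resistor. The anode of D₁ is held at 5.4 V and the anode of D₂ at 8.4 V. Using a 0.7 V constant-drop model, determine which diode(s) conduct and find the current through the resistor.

Assume both conduct. Then node N would need to be at both 5.4−0.7 = 4.7 V and 8.4−0.7 = 7.7 V, which is impossible.
Assume only D₂ conducts: V_N = 8.4 − 0.7 = 7.7 V, so I_R = 7.7/1.8 = 4.28 mA.
Check D₁: its anode-to-cathode voltage is 5.4 − 7.7 = -2.3 V < 0.7 V, so it is off. The assumption is consistent.

Only D₂ conducts; I_R ≈ 4.3 mA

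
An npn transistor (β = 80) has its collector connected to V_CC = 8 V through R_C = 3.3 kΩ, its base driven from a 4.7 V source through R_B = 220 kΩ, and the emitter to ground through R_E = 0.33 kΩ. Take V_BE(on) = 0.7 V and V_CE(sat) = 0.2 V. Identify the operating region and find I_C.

active; I_C ≈ 1.3 mA

Assume active. Base-emitter loop: I_B = (V_BB − V_BE)/(R_B + (β+1)R_E) = (4.7 − 0.7)/(220 + 81×0.33) = 0.0162 mA.
I_C = β·I_B = 80×0.0162 = 1.3 mA.
V_CE = V_CC − I_C·R_C − I_E·R_E = 8 − 1.3×3.3 − 1.31×0.33 = 3.29 V > V_CE(sat), so the active-region assumption holds.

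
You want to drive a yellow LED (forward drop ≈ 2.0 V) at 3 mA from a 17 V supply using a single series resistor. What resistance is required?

The resistor drops V_S − V_D = 17 − 2.0 = 15 V at 3 mA.
R = 15 V / 3 mA = 5 kΩ.

R ≈ 5 kΩ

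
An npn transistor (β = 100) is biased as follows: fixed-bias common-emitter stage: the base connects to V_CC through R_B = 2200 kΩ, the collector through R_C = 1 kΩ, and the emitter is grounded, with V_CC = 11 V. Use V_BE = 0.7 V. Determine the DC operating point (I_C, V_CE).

Base loop: V_CC = I_B·R_B + V_BE, so I_B = (11 − 0.7)/2200 kΩ = 0.00468 mA.
In the active region I_C = β·I_B = 100 × 0.00468 = 0.468 mA.
Collector loop: V_CE = V_CC − I_C·R_C = 11 − 0.468×1 = 10.5 V.
Since V_CE = 10.5 V > V_CE(sat) ≈ 0.2 V, the transistor is in the active region as assumed.

I_C ≈ 0.47 mA, V_CE ≈ 11 V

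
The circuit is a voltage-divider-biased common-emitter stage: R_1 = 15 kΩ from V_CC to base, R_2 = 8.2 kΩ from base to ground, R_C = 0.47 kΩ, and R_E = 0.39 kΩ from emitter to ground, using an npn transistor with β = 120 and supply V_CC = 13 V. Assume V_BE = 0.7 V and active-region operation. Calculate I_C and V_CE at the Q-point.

Thevenize the base divider: V_Th = V_CC·R_2/(R_1+R_2) = 13×8.2/23.2 = 4.59 V, R_Th = R_1‖R_2 = 5.3 kΩ.
Base-emitter loop: V_Th = I_B·R_Th + V_BE + (β+1)I_B·R_E, so I_B = (4.59 − 0.7) / (5.3 + 121×0.39) = 0.0742 mA.
I_C = β·I_B = 120×0.0742 = 8.9 mA, and I_E = (β+1)I_B = 8.98 mA.
V_CE = V_CC − I_C·R_C − I_E·R_E = 13 − 8.9×0.47 − 8.98×0.39 = 5.31 V.
V_CE = 5.31 V > 0.2 V confirms active-region operation.

I_C ≈ 8.9 mA, V_CE ≈ 5.3 V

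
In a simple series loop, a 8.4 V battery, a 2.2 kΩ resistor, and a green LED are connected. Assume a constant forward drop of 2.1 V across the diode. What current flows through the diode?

KVL around the loop: 8.4 = V_D + I·R = 2.1 + I × 2.2 kΩ.
So I = (8.4 − 2.1) / 2.2 kΩ = 6.3 / 2.2 = 2.86 mA.

I ≈ 2.9 mA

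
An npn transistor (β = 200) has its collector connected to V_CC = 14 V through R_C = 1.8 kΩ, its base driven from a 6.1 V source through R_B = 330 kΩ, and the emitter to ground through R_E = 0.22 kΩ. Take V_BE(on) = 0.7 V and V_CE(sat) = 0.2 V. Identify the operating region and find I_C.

active; I_C ≈ 2.9 mA

Assume active. Base-emitter loop: I_B = (V_BB − V_BE)/(R_B + (β+1)R_E) = (6.1 − 0.7)/(330 + 201×0.22) = 0.0144 mA.
I_C = β·I_B = 200×0.0144 = 2.89 mA.
V_CE = V_CC − I_C·R_C − I_E·R_E = 14 − 2.89×1.8 − 2.9×0.22 = 8.17 V > V_CE(sat), so the active-region assumption holds.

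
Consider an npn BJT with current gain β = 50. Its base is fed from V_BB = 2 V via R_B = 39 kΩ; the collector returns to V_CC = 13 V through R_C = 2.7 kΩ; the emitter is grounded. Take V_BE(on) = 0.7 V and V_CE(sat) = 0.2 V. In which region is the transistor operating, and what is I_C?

active; I_C ≈ 1.7 mA

Assume active. Base-emitter loop: I_B = (V_BB − V_BE)/R_B = (2 − 0.7)/39 = 0.0333 mA.
I_C = β·I_B = 50×0.0333 = 1.67 mA.
V_CE = V_CC − I_C·R_C = 13 − 1.67×2.7 = 8.5 V > V_CE(sat), so the active-region assumption holds.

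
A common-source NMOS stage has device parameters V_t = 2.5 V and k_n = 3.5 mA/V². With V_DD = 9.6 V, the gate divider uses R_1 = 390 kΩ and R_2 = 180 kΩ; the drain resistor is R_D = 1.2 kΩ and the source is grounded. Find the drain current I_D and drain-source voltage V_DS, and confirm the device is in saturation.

I_D ≈ 0.49 mA, V_DS ≈ 9 V

V_G = V_DD·R_2/(R_1+R_2) = 9.6×180/570 = 3.03 V. With the source grounded, V_GS = V_G = 3.03 V.
Assume saturation: I_D = (k_n/2)(V_GS − V_t)² = (3.5/2)×(3.03 − 2.5)² = 1.75×0.532² = 0.495 mA.
V_DS = V_DD − I_D·R_D = 9.6 − 0.495×1.2 = 9.01 V.
Saturation requires V_DS ≥ V_GS − V_t = 0.532 V; 9.01 ≥ 0.532 ✓.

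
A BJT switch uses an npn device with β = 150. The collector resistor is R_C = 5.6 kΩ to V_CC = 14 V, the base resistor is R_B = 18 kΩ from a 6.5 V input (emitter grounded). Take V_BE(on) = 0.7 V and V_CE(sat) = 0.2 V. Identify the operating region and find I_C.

saturation; I_C ≈ 2.5 mA

Assume active: I_B = (6.5 − 0.7)/18 = 0.322 mA, giving I_C = β·I_B = 48.3 mA.
But then V_CE = 14 − 48.3×5.6 = -257 V < V_CE(sat) = 0.2 V — impossible in the active region.
So the transistor is saturated. With V_CE = 0.2 V, I_C = (V_CC − 0.2)/R_C = 13.8/5.6 = 2.46 mA.
Check: β·I_B = 48.3 mA > I_C = 2.46 mA, confirming saturation.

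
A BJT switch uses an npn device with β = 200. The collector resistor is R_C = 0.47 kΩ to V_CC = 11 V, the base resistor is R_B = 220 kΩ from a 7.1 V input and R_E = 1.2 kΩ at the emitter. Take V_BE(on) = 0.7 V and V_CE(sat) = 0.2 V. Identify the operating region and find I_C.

active; I_C ≈ 2.8 mA

Assume active. Base-emitter loop: I_B = (V_BB − V_BE)/(R_B + (β+1)R_E) = (7.1 − 0.7)/(220 + 201×1.2) = 0.0139 mA.
I_C = β·I_B = 200×0.0139 = 2.78 mA.
V_CE = V_CC − I_C·R_C − I_E·R_E = 11 − 2.78×0.47 − 2.79×1.2 = 6.35 V > V_CE(sat), so the active-region assumption holds.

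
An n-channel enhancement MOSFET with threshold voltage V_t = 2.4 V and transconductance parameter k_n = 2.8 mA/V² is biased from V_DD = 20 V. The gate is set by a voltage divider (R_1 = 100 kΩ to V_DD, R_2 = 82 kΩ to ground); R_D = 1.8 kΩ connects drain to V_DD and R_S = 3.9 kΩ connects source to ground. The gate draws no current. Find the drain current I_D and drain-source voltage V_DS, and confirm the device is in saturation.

V_G = V_DD·R_2/(R_1+R_2) = 20×82/182 = 9.01 V.
Assume saturation: I_D = (k_n/2)(V_GS − V_t)² with V_GS = V_G − I_D·R_S = 9.01 − 3.9·I_D.
Substituting gives 21.3·I_D² − 73.2·I_D + 61.2 = 0, with roots I_D = 1.44 or 2 mA.
The root I_D = 2 mA gives V_GS = 1.2 V ≤ V_t, so take I_D = 1.44 mA.
Then V_GS = 3.41 V and V_DS = V_DD − I_D(R_D+R_S) = 20 − 1.44×5.7 = 11.8 V.
Saturation requires V_DS ≥ V_GS − V_t = 1.01 V; 11.8 ≥ 1.01 ✓.

I_D ≈ 1.4 mA, V_DS ≈ 12 V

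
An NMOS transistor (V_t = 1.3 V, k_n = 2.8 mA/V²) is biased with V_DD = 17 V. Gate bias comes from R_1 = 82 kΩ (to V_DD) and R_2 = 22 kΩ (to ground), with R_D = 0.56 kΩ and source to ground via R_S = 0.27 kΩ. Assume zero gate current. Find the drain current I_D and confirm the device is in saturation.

V_G = V_DD·R_2/(R_1+R_2) = 17×22/104 = 3.6 V.
Assume saturation: I_D = (k_n/2)(V_GS − V_t)² with V_GS = V_G − I_D·R_S = 3.6 − 0.27·I_D.
Substituting gives 0.102·I_D² − 2.74·I_D + 7.38 = 0, with roots I_D = 3.04 or 23.8 mA.
The root I_D = 23.8 mA gives V_GS = -2.82 V ≤ V_t, so take I_D = 3.04 mA.
Then V_GS = 2.77 V and V_DS = V_DD − I_D(R_D+R_S) = 17 − 3.04×0.83 = 14.5 V.
Saturation requires V_DS ≥ V_GS − V_t = 1.47 V; 14.5 ≥ 1.47 ✓.

I_D ≈ 3 mA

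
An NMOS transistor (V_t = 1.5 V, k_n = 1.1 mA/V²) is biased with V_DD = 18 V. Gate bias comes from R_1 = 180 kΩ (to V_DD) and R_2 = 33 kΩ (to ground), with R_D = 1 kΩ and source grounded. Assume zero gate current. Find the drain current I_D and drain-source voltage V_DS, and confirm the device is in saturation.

I_D ≈ 0.91 mA, V_DS ≈ 17 V

V_G = V_DD·R_2/(R_1+R_2) = 18×33/213 = 2.79 V. With the source grounded, V_GS = V_G = 2.79 V.
Assume saturation: I_D = (k_n/2)(V_GS − V_t)² = (1.1/2)×(2.79 − 1.5)² = 0.55×1.29² = 0.913 mA.
V_DS = V_DD − I_D·R_D = 18 − 0.913×1 = 17.1 V.
Saturation requires V_DS ≥ V_GS − V_t = 1.29 V; 17.1 ≥ 1.29 ✓.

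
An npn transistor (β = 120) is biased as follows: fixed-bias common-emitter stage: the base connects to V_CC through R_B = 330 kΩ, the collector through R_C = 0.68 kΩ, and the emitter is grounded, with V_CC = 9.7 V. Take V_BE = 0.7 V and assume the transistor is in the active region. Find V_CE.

V_CE ≈ 7.5 V

Base loop: V_CC = I_B·R_B + V_BE, so I_B = (9.7 − 0.7)/330 kΩ = 0.0273 mA.
In the active region I_C = β·I_B = 120 × 0.0273 = 3.27 mA.
Collector loop: V_CE = V_CC − I_C·R_C = 9.7 − 3.27×0.68 = 7.47 V.
Since V_CE = 7.47 V > V_CE(sat) ≈ 0.2 V, the transistor is in the active region as assumed.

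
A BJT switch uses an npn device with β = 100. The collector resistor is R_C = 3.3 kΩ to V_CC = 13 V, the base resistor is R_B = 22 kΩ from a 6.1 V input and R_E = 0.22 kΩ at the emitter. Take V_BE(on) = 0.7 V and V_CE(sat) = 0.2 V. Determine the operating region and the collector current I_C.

saturation; I_C ≈ 3.6 mA

Assume active: I_B = (6.1 − 0.7)/(22 + 101×0.22) = 0.122 mA, I_C = β·I_B = 12.2 mA.
Then V_CE = 13 − 12.2×3.3 − 12.3×0.22 = -30 V < 0.2 V — the active assumption fails.
Re-solve with V_CE = 0.2 V. KCL at the emitter: V_E/R_E = (V_BB−0.7−V_E)/R_B + (V_CC−0.2−V_E)/R_C, giving V_E = 0.843 V.
I_C = (V_CC − 0.2 − V_E)/R_C = (12.8 − 0.843)/3.3 = 3.62 mA.
Check: I_B = (5.4 − 0.843)/22 = 0.207 mA, and β·I_B = 20.7 mA > I_C, confirming saturation.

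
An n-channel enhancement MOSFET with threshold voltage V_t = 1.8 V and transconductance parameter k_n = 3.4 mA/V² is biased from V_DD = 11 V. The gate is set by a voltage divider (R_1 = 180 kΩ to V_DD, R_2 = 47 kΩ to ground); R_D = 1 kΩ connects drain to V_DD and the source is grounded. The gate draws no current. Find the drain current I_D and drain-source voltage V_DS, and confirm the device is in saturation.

V_G = V_DD·R_2/(R_1+R_2) = 11×47/227 = 2.28 V. With the source grounded, V_GS = V_G = 2.28 V.
Assume saturation: I_D = (k_n/2)(V_GS − V_t)² = (3.4/2)×(2.28 − 1.8)² = 1.7×0.478² = 0.388 mA.
V_DS = V_DD − I_D·R_D = 11 − 0.388×1 = 10.6 V.
Saturation requires V_DS ≥ V_GS − V_t = 0.478 V; 10.6 ≥ 0.478 ✓.

I_D ≈ 0.39 mA, V_DS ≈ 11 V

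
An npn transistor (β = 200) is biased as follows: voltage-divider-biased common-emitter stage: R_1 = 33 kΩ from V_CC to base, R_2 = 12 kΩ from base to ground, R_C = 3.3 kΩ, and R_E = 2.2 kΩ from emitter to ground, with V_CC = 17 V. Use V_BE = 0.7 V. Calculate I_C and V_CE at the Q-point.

Thevenize the base divider: V_Th = V_CC·R_2/(R_1+R_2) = 17×12/45 = 4.53 V, R_Th = R_1‖R_2 = 8.8 kΩ.
Base-emitter loop: V_Th = I_B·R_Th + V_BE + (β+1)I_B·R_E, so I_B = (4.53 − 0.7) / (8.8 + 201×2.2) = 0.0085 mA.
I_C = β·I_B = 200×0.0085 = 1.7 mA, and I_E = (β+1)I_B = 1.71 mA.
V_CE = V_CC − I_C·R_C − I_E·R_E = 17 − 1.7×3.3 − 1.71×2.2 = 7.63 V.
V_CE = 7.63 V > 0.2 V confirms active-region operation.

I_C ≈ 1.7 mA, V_CE ≈ 7.6 V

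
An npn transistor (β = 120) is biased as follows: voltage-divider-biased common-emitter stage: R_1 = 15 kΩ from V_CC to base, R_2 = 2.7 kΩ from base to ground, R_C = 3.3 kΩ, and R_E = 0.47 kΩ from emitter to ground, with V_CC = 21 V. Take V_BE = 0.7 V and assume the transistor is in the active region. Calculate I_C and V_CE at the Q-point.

I_C ≈ 5.1 mA, V_CE ≈ 1.8 V

Thevenize the base divider: V_Th = V_CC·R_2/(R_1+R_2) = 21×2.7/17.7 = 3.2 V, R_Th = R_1‖R_2 = 2.29 kΩ.
Base-emitter loop: V_Th = I_B·R_Th + V_BE + (β+1)I_B·R_E, so I_B = (3.2 − 0.7) / (2.29 + 121×0.47) = 0.0423 mA.
I_C = β·I_B = 120×0.0423 = 5.08 mA, and I_E = (β+1)I_B = 5.12 mA.
V_CE = V_CC − I_C·R_C − I_E·R_E = 21 − 5.08×3.3 − 5.12×0.47 = 1.84 V.
V_CE = 1.84 V > 0.2 V confirms active-region operation.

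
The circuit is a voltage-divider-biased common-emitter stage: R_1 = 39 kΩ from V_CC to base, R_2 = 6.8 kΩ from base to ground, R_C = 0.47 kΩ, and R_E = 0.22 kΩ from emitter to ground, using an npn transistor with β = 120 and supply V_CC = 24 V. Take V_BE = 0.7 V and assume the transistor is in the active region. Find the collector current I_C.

Thevenize the base divider: V_Th = V_CC·R_2/(R_1+R_2) = 24×6.8/45.8 = 3.56 V, R_Th = R_1‖R_2 = 5.79 kΩ.
Base-emitter loop: V_Th = I_B·R_Th + V_BE + (β+1)I_B·R_E, so I_B = (3.56 − 0.7) / (5.79 + 121×0.22) = 0.0883 mA.
I_C = β·I_B = 120×0.0883 = 10.6 mA, and I_E = (β+1)I_B = 10.7 mA.
V_CE = V_CC − I_C·R_C − I_E·R_E = 24 − 10.6×0.47 − 10.7×0.22 = 16.7 V.
V_CE = 16.7 V > 0.2 V confirms active-region operation.

I_C ≈ 11 mA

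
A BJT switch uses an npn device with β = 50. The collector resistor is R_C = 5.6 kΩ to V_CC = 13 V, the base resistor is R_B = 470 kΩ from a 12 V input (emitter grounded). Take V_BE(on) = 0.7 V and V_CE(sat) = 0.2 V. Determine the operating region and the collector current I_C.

active; I_C ≈ 1.2 mA

Assume active. Base-emitter loop: I_B = (V_BB − V_BE)/R_B = (12 − 0.7)/470 = 0.024 mA.
I_C = β·I_B = 50×0.024 = 1.2 mA.
V_CE = V_CC − I_C·R_C = 13 − 1.2×5.6 = 6.27 V > V_CE(sat), so the active-region assumption holds.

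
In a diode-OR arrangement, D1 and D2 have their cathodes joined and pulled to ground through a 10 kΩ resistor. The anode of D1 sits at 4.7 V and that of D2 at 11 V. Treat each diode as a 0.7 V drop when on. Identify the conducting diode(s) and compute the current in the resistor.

Only D2 conducts; I_R ≈ 1 mA

Assume both conduct. Then node N would need to be at both 4.7−0.7 = 4 V and 11−0.7 = 10.3 V, which is impossible.
Assume only D2 conducts: V_N = 11 − 0.7 = 10.3 V, so I_R = 10.3/10 = 1.03 mA.
Check D1: its anode-to-cathode voltage is 4.7 − 10.3 = -5.6 V < 0.7 V, so it is off. The assumption is consistent.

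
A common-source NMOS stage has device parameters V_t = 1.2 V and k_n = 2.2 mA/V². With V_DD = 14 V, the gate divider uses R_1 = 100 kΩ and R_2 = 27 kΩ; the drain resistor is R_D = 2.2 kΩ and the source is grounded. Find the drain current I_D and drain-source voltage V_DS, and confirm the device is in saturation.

V_G = V_DD·R_2/(R_1+R_2) = 14×27/127 = 2.98 V. With the source grounded, V_GS = V_G = 2.98 V.
Assume saturation: I_D = (k_n/2)(V_GS − V_t)² = (2.2/2)×(2.98 − 1.2)² = 1.1×1.78² = 3.47 mA.
V_DS = V_DD − I_D·R_D = 14 − 3.47×2.2 = 6.36 V.
Saturation requires V_DS ≥ V_GS − V_t = 1.78 V; 6.36 ≥ 1.78 ✓.

I_D ≈ 3.5 mA, V_DS ≈ 6.4 V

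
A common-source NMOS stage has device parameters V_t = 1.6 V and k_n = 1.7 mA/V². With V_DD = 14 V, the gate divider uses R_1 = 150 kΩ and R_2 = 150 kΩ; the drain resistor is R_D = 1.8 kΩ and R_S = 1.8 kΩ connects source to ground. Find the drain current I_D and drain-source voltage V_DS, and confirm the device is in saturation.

V_G = V_DD·R_2/(R_1+R_2) = 14×150/300 = 7 V.
Assume saturation: I_D = (k_n/2)(V_GS − V_t)² with V_GS = V_G − I_D·R_S = 7 − 1.8·I_D.
Substituting gives 2.75·I_D² − 17.5·I_D + 24.8 = 0, with roots I_D = 2.12 or 4.24 mA.
The root I_D = 4.24 mA gives V_GS = -0.634 V ≤ V_t, so take I_D = 2.12 mA.
Then V_GS = 3.18 V and V_DS = V_DD − I_D(R_D+R_S) = 14 − 2.12×3.6 = 6.36 V.
Saturation requires V_DS ≥ V_GS − V_t = 1.58 V; 6.36 ≥ 1.58 ✓.

I_D ≈ 2.1 mA, V_DS ≈ 6.4 V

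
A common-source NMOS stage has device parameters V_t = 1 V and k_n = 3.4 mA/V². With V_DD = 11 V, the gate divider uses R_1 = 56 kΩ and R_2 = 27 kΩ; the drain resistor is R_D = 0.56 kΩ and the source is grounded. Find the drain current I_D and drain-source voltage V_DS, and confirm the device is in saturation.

I_D ≈ 11 mA, V_DS ≈ 4.7 V

V_G = V_DD·R_2/(R_1+R_2) = 11×27/83 = 3.58 V. With the source grounded, V_GS = V_G = 3.58 V.
Assume saturation: I_D = (k_n/2)(V_GS − V_t)² = (3.4/2)×(3.58 − 1)² = 1.7×2.58² = 11.3 mA.
V_DS = V_DD − I_D·R_D = 11 − 11.3×0.56 = 4.67 V.
Saturation requires V_DS ≥ V_GS − V_t = 2.58 V; 4.67 ≥ 2.58 ✓.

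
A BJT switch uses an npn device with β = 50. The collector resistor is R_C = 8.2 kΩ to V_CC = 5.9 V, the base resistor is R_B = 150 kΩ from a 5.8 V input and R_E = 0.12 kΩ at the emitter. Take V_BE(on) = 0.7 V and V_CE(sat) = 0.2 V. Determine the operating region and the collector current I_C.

saturation; I_C ≈ 0.68 mA

Assume active: I_B = (5.8 − 0.7)/(150 + 51×0.12) = 0.0327 mA, I_C = β·I_B = 1.63 mA.
Then V_CE = 5.9 − 1.63×8.2 − 1.67×0.12 = -7.69 V < 0.2 V — the active assumption fails.
Re-solve with V_CE = 0.2 V. KCL at the emitter: V_E/R_E = (V_BB−0.7−V_E)/R_B + (V_CC−0.2−V_E)/R_C, giving V_E = 0.0862 V.
I_C = (V_CC − 0.2 − V_E)/R_C = (5.7 − 0.0862)/8.2 = 0.685 mA.
Check: I_B = (5.1 − 0.0862)/150 = 0.0334 mA, and β·I_B = 1.67 mA > I_C, confirming saturation.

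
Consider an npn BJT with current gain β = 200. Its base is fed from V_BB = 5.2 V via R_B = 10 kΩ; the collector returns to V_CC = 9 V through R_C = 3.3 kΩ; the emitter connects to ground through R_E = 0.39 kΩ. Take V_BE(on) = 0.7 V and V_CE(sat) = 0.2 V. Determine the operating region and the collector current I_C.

Assume active: I_B = (5.2 − 0.7)/(10 + 201×0.39) = 0.0509 mA, I_C = β·I_B = 10.2 mA.
Then V_CE = 9 − 10.2×3.3 − 10.2×0.39 = -28.6 V < 0.2 V — the active assumption fails.
Re-solve with V_CE = 0.2 V. KCL at the emitter: V_E/R_E = (V_BB−0.7−V_E)/R_B + (V_CC−0.2−V_E)/R_C, giving V_E = 1.05 V.
I_C = (V_CC − 0.2 − V_E)/R_C = (8.8 − 1.05)/3.3 = 2.35 mA.
Check: I_B = (4.5 − 1.05)/10 = 0.345 mA, and β·I_B = 69 mA > I_C, confirming saturation.

saturation; I_C ≈ 2.3 mA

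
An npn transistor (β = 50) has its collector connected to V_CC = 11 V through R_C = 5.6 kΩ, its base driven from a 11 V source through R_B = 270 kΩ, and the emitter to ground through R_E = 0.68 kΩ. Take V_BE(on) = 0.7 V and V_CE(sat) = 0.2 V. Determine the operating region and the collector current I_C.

active; I_C ≈ 1.7 mA

Assume active. Base-emitter loop: I_B = (V_BB − V_BE)/(R_B + (β+1)R_E) = (11 − 0.7)/(270 + 51×0.68) = 0.0338 mA.
I_C = β·I_B = 50×0.0338 = 1.69 mA.
V_CE = V_CC − I_C·R_C − I_E·R_E = 11 − 1.69×5.6 − 1.72×0.68 = 0.362 V > V_CE(sat), so the active-region assumption holds.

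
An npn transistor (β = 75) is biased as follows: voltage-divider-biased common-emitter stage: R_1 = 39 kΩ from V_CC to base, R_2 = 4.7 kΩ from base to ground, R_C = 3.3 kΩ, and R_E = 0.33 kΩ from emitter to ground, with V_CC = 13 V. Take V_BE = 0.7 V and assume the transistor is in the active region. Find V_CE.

Thevenize the base divider: V_Th = V_CC·R_2/(R_1+R_2) = 13×4.7/43.7 = 1.4 V, R_Th = R_1‖R_2 = 4.19 kΩ.
Base-emitter loop: V_Th = I_B·R_Th + V_BE + (β+1)I_B·R_E, so I_B = (1.4 − 0.7) / (4.19 + 76×0.33) = 0.0238 mA.
I_C = β·I_B = 75×0.0238 = 1.79 mA, and I_E = (β+1)I_B = 1.81 mA.
V_CE = V_CC − I_C·R_C − I_E·R_E = 13 − 1.79×3.3 − 1.81×0.33 = 6.5 V.
V_CE = 6.5 V > 0.2 V confirms active-region operation.

V_CE ≈ 6.5 V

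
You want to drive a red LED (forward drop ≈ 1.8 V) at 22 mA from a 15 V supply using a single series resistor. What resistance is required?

R ≈ 0.6 kΩ

The resistor drops V_S − V_D = 15 − 1.8 = 13.2 V at 22 mA.
R = 13.2 V / 22 mA = 0.6 kΩ.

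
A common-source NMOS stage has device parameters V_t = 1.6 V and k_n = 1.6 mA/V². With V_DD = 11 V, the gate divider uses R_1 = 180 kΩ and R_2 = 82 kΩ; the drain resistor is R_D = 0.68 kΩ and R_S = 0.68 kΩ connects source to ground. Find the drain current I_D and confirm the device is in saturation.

I_D ≈ 1 mA

V_G = V_DD·R_2/(R_1+R_2) = 11×82/262 = 3.44 V.
Assume saturation: I_D = (k_n/2)(V_GS − V_t)² with V_GS = V_G − I_D·R_S = 3.44 − 0.68·I_D.
Substituting gives 0.37·I_D² − 3·I_D + 2.72 = 0, with roots I_D = 1.04 or 7.09 mA.
The root I_D = 7.09 mA gives V_GS = -1.38 V ≤ V_t, so take I_D = 1.04 mA.
Then V_GS = 2.74 V and V_DS = V_DD − I_D(R_D+R_S) = 11 − 1.04×1.36 = 9.59 V.
Saturation requires V_DS ≥ V_GS − V_t = 1.14 V; 9.59 ≥ 1.14 ✓.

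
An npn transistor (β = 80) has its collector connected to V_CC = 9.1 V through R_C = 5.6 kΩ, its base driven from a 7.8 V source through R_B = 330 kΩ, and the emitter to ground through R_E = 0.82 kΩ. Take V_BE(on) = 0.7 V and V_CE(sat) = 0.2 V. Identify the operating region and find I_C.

saturation; I_C ≈ 1.4 mA

Assume active: I_B = (7.8 − 0.7)/(330 + 81×0.82) = 0.0179 mA, I_C = β·I_B = 1.43 mA.
Then V_CE = 9.1 − 1.43×5.6 − 1.45×0.82 = -0.113 V < 0.2 V — the active assumption fails.
Re-solve with V_CE = 0.2 V. KCL at the emitter: V_E/R_E = (V_BB−0.7−V_E)/R_B + (V_CC−0.2−V_E)/R_C, giving V_E = 1.15 V.
I_C = (V_CC − 0.2 − V_E)/R_C = (8.9 − 1.15)/5.6 = 1.38 mA.
Check: I_B = (7.1 − 1.15)/330 = 0.018 mA, and β·I_B = 1.44 mA > I_C, confirming saturation.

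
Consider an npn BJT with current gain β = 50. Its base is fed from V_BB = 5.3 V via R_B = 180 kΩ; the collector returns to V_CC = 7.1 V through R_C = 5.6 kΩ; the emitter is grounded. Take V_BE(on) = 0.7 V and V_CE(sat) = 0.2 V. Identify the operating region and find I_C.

saturation; I_C ≈ 1.2 mA

Assume active: I_B = (5.3 − 0.7)/180 = 0.0256 mA, giving I_C = β·I_B = 1.28 mA.
But then V_CE = 7.1 − 1.28×5.6 = -0.0556 V < V_CE(sat) = 0.2 V — impossible in the active region.
So the transistor is saturated. With V_CE = 0.2 V, I_C = (V_CC − 0.2)/R_C = 6.9/5.6 = 1.23 mA.
Check: β·I_B = 1.28 mA > I_C = 1.23 mA, confirming saturation.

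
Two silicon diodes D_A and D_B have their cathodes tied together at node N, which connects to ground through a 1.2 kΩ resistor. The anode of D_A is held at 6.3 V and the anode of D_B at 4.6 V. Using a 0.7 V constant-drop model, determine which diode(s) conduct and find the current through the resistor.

Assume both conduct. Then node N would need to be at both 6.3−0.7 = 5.6 V and 4.6−0.7 = 3.9 V, which is impossible.
Assume only D_A conducts: V_N = 6.3 − 0.7 = 5.6 V, so I_R = 5.6/1.2 = 4.67 mA.
Check D_B: its anode-to-cathode voltage is 4.6 − 5.6 = -1 V < 0.7 V, so it is off. The assumption is consistent.

Only D_A conducts; I_R ≈ 4.7 mA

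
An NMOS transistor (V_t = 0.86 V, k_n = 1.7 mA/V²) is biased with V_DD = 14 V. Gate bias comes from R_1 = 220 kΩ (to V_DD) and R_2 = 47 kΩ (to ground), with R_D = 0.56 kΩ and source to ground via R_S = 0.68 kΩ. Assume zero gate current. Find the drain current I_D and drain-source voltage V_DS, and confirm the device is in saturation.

I_D ≈ 0.87 mA, V_DS ≈ 13 V

V_G = V_DD·R_2/(R_1+R_2) = 14×47/267 = 2.46 V.
Assume saturation: I_D = (k_n/2)(V_GS − V_t)² with V_GS = V_G − I_D·R_S = 2.46 − 0.68·I_D.
Substituting gives 0.393·I_D² − 2.85·I_D + 2.19 = 0, with roots I_D = 0.871 or 6.39 mA.
The root I_D = 6.39 mA gives V_GS = -1.88 V ≤ V_t, so take I_D = 0.871 mA.
Then V_GS = 1.87 V and V_DS = V_DD − I_D(R_D+R_S) = 14 − 0.871×1.24 = 12.9 V.
Saturation requires V_DS ≥ V_GS − V_t = 1.01 V; 12.9 ≥ 1.01 ✓.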